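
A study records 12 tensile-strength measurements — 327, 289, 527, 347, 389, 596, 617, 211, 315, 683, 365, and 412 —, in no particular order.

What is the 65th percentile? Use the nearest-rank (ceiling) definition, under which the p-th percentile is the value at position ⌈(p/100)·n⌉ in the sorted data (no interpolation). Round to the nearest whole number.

412

Sorted: 211, 289, 315, 327, 347, 365, 389, 412, 527, 596, 617, 683.
n = 12.
Position = ⌈65/100 · 12⌉ = ⌈7.8⌉ = 8.
The value at rank 8 is 412.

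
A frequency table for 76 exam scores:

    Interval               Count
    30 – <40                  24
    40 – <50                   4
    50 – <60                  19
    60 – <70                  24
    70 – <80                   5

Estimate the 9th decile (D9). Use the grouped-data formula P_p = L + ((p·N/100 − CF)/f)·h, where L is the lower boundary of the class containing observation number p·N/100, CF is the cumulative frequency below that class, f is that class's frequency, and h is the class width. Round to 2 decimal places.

N = 76; target position k = 90/100 · 76 = 68.4.
Cumulative frequencies: 24, 28, 47, 71, 76.
Observation 68.4 falls in the class 60 – <70.
L = 60, CF = 47, f = 24, h = 10.
P90 = 60 + ((68.4 − 47)/24)·10 = 60 + 8.91667 = 68.9167.

68.92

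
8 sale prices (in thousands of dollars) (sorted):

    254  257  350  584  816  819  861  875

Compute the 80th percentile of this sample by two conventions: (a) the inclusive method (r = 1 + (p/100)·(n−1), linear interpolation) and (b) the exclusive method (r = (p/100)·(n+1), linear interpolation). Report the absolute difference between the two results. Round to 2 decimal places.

19.60

n = 8.
(a) r = 6.6; between ranks 6 (819) and 7 (861): 844.2.
(b) r = 7.2; between ranks 7 (861) and 8 (875): 863.8.
|844.2 − 863.8| = 19.6.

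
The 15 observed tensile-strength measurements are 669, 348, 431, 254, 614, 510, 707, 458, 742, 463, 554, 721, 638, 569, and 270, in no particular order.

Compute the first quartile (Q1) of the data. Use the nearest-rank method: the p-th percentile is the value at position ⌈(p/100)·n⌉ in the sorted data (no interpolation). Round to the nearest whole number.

Sorted: 254, 270, 348, 431, 458, 463, 510, 554, 569, 614, 638, 669, 707, 721, 742.
n = 15.
Position = ⌈25/100 · 15⌉ = ⌈3.75⌉ = 4.
The value at rank 4 is 431.

431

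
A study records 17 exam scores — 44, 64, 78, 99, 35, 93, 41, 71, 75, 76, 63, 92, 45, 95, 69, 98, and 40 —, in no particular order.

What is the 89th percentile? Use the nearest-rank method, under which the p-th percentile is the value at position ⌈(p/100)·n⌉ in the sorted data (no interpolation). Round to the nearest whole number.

Sorted: 35, 40, 41, 44, 45, 63, 64, 69, 71, 75, 76, 78, 92, 93, 95, 98, 99.
n = 17.
Position = ⌈89/100 · 17⌉ = ⌈15.13⌉ = 16.
The value at rank 16 is 98.

98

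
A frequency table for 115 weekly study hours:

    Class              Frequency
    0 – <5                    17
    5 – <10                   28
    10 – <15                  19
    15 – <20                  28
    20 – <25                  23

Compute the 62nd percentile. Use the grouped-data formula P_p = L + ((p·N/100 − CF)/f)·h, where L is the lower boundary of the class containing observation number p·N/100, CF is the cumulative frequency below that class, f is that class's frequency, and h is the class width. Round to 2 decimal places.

16.30

N = 115; target position k = 62/100 · 115 = 71.3.
Cumulative frequencies: 17, 45, 64, 92, 115.
Observation 71.3 falls in the class 15 – <20.
L = 15, CF = 64, f = 28, h = 5.
P62 = 15 + ((71.3 − 64)/28)·5 = 15 + 1.30357 = 16.3036.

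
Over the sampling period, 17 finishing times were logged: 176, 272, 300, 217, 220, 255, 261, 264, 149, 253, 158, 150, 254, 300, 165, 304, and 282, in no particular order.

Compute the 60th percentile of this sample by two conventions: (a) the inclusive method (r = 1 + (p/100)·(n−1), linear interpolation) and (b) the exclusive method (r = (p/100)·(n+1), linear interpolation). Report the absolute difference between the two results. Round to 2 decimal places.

Sorted: 149, 150, 158, 165, 176, 217, 220, 253, 254, 255, 261, 264, 272, 282, 300, 300, 304.
n = 17.
(a) r = 10.6; between ranks 10 (255) and 11 (261): 258.6.
(b) r = 10.8; between ranks 10 (255) and 11 (261): 259.8.
|258.6 − 259.8| = 1.2.

1.20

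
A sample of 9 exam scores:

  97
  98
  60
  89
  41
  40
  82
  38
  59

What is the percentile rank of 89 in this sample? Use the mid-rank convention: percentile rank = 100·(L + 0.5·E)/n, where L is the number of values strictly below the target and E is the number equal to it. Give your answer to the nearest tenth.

72.2

Sorted: 38, 40, 41, 59, 60, 82, 89, 97, 98.
Count below 89: L = 6; count equal: E = 1; n = 9.
Percentile rank = 100·(6 + 0.5·1)/9 = 100·6.5/9 = 72.22.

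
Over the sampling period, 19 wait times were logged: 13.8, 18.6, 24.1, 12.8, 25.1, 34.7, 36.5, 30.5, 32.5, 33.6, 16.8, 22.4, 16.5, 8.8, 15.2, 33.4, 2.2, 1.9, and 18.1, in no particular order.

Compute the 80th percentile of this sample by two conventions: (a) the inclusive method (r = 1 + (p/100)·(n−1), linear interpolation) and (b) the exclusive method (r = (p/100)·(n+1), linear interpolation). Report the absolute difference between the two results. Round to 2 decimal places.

0.54

Sorted: 1.9, 2.2, 8.8, 12.8, 13.8, 15.2, 16.5, 16.8, 18.1, 18.6, 22.4, 24.1, 25.1, 30.5, 32.5, 33.4, 33.6, 34.7, 36.5.
n = 19.
(a) r = 15.4; between ranks 15 (32.5) and 16 (33.4): 32.86.
(b) r = 16 → value at rank 16 = 33.4.
|32.86 − 33.4| = 0.54.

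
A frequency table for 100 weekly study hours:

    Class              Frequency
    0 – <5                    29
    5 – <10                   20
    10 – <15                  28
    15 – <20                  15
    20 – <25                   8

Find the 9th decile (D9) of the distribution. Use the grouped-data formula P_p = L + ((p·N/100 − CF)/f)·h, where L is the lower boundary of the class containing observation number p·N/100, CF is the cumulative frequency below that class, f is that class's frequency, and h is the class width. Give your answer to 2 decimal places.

N = 100; target position k = 90/100 · 100 = 90.
Cumulative frequencies: 29, 49, 77, 92, 100.
Observation 90 falls in the class 15 – <20.
L = 15, CF = 77, f = 15, h = 5.
P90 = 15 + ((90 − 77)/15)·5 = 15 + 4.33333 = 19.3333.

19.33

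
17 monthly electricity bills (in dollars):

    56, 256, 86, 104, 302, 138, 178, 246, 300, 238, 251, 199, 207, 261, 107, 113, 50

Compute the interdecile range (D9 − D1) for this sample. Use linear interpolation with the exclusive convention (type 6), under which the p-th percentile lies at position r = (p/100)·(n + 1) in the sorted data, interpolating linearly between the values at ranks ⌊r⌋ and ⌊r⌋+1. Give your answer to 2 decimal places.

245.60

Sorted: 50, 56, 86, 104, 107, 113, 138, 178, 199, 207, 238, 246, 251, 256, 261, 300, 302.
n = 17.
P10: r = 1.8; ranks 1–2 are 50, 56; interpolating gives 54.8.
P90: r = 16.2; ranks 16–17 are 300, 302; interpolating gives 300.4.
Difference: 300.4 − 54.8 = 245.6.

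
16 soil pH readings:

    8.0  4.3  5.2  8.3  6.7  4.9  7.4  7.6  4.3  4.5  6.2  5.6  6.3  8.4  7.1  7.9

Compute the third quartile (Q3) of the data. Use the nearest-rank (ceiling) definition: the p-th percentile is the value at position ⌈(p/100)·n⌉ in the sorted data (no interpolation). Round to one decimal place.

Sorted: 4.3, 4.3, 4.5, 4.9, 5.2, 5.6, 6.2, 6.3, 6.7, 7.1, 7.4, 7.6, 7.9, 8.0, 8.3, 8.4.
n = 16.
Position = ⌈75/100 · 16⌉ = ⌈12⌉ = 12.
The value at rank 12 is 7.6.

7.6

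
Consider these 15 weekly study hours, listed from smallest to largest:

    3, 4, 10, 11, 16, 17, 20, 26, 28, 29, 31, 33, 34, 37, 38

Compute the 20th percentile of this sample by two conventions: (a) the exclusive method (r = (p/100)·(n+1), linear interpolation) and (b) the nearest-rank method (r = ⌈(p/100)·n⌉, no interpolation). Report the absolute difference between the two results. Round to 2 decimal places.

n = 15.
(a) r = 3.2; between ranks 3 (10) and 4 (11): 10.2.
(b) the nearest-rank method: rank 3 → 10.
|10.2 − 10| = 0.2.

0.20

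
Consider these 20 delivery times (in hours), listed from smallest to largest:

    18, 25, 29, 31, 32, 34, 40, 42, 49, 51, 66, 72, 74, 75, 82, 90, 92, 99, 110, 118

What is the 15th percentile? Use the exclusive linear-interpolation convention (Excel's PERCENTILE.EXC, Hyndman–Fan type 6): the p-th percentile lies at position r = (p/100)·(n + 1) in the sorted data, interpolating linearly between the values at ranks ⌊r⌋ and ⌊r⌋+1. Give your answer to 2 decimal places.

n = 20.
r = (15/100)·(20 + 1) = 3.15.
Rank 3 is 29 and rank 4 is 31.
Interpolate: 29 + 0.15·(31 − 29) = 29 + 0.15·2 = 29.3.

29.30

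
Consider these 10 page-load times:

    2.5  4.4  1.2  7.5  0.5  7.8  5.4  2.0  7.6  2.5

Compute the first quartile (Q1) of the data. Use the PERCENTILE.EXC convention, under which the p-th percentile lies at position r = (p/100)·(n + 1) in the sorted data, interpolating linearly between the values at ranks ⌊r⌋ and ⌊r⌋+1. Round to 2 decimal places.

Sorted: 0.5, 1.2, 2.0, 2.5, 2.5, 4.4, 5.4, 7.5, 7.6, 7.8.
n = 10.
r = (25/100)·(10 + 1) = 2.75.
Rank 2 is 1.2 and rank 3 is 2.0.
Interpolate: 1.2 + 0.75·(2.0 − 1.2) = 1.2 + 0.75·0.8 = 1.8.

1.80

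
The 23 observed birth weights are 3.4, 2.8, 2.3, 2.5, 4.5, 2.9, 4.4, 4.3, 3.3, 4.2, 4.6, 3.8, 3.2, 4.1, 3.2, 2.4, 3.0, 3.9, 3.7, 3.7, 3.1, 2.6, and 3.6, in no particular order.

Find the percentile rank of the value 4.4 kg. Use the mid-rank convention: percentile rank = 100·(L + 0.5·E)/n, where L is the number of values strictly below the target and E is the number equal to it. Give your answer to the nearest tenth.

Sorted: 2.3, 2.4, 2.5, 2.6, 2.8, 2.9, 3.0, 3.1, 3.2, 3.2, 3.3, 3.4, 3.6, 3.7, 3.7, 3.8, 3.9, 4.1, 4.2, 4.3, 4.4, 4.5, 4.6.
Count below 4.4: L = 20; count equal: E = 1; n = 23.
Percentile rank = 100·(20 + 0.5·1)/23 = 100·20.5/23 = 89.13.

89.1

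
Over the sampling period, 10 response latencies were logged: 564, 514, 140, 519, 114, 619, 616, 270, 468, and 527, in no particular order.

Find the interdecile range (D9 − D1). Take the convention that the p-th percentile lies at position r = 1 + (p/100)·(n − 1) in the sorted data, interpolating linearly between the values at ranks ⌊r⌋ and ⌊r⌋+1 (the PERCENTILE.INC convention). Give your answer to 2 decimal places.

478.90

Sorted: 114, 140, 270, 468, 514, 519, 527, 564, 616, 619.
n = 10.
P10: r = 1.9; ranks 1–2 are 114, 140; interpolating gives 137.4.
P90: r = 9.1; ranks 9–10 are 616, 619; interpolating gives 616.3.
Difference: 616.3 − 137.4 = 478.9.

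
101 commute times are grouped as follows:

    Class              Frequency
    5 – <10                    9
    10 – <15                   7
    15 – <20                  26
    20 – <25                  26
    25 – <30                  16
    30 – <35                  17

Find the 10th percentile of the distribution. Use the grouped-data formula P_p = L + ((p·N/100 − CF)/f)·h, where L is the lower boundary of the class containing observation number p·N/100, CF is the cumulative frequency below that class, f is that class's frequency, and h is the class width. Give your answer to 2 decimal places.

10.79

N = 101; target position k = 10/100 · 101 = 10.1.
Cumulative frequencies: 9, 16, 42, 68, 84, 101.
Observation 10.1 falls in the class 10 – <15.
L = 10, CF = 9, f = 7, h = 5.
P10 = 10 + ((10.1 − 9)/7)·5 = 10 + 0.785714 = 10.7857.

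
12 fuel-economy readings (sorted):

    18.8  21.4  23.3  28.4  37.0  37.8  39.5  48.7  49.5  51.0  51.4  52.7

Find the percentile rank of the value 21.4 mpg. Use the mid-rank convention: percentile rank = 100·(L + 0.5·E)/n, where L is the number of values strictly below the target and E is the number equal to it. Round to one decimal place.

12.5

Count below 21.4: L = 1; count equal: E = 1; n = 12.
Percentile rank = 100·(1 + 0.5·1)/12 = 100·1.5/12 = 12.5.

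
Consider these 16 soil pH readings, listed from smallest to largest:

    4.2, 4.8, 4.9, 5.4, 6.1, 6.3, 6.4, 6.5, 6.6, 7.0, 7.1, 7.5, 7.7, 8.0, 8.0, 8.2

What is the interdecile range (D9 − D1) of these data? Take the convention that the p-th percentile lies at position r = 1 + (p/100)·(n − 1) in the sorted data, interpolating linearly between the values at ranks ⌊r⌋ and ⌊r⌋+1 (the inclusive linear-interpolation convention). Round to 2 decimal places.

3.15

n = 16.
P10: r = 2.5; ranks 2–3 are 4.8, 4.9; interpolating gives 4.85.
P90: r = 14.5; ranks 14–15 are 8.0, 8.0; interpolating gives 8.
Difference: 8 − 4.85 = 3.15.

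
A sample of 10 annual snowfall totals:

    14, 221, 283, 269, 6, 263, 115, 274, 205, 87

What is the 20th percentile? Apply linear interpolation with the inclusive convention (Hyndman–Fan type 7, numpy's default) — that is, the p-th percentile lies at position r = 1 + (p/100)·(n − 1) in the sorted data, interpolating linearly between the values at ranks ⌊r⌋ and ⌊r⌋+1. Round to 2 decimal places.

72.40

Sorted: 6, 14, 87, 115, 205, 221, 263, 269, 274, 283.
n = 10.
r = 1 + (20/100)·(10 − 1) = 1 + 1.8 = 2.8.
Rank 2 is 14 and rank 3 is 87.
Interpolate: 14 + 0.8·(87 − 14) = 14 + 0.8·73 = 72.4.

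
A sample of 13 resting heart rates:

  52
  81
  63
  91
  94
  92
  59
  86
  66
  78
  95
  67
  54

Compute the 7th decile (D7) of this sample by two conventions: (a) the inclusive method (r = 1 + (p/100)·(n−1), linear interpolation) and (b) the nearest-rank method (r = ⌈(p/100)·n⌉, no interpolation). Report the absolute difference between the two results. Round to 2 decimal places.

Sorted: 52, 54, 59, 63, 66, 67, 78, 81, 86, 91, 92, 94, 95.
n = 13.
(a) r = 9.4; between ranks 9 (86) and 10 (91): 88.
(b) the nearest-rank method: rank 10 → 91.
|88 − 91| = 3.

3.00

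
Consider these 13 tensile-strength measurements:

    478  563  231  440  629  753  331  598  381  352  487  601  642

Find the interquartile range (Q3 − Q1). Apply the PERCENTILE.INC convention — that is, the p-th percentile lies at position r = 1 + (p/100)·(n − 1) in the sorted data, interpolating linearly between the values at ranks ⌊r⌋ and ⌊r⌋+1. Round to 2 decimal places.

Sorted: 231, 331, 352, 381, 440, 478, 487, 563, 598, 601, 629, 642, 753.
n = 13.
P25: r = 4 (integer) → 381.
P75: r = 10 (integer) → 601.
Difference: 601 − 381 = 220.

220.00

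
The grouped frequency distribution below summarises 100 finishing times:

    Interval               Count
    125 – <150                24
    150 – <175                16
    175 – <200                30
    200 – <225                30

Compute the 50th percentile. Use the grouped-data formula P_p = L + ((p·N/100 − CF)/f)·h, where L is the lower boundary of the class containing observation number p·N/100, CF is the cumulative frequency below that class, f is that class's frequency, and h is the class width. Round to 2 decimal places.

183.33

N = 100; target position k = 50/100 · 100 = 50.
Cumulative frequencies: 24, 40, 70, 100.
Observation 50 falls in the class 175 – <200.
L = 175, CF = 40, f = 30, h = 25.
P50 = 175 + ((50 − 40)/30)·25 = 175 + 8.33333 = 183.333.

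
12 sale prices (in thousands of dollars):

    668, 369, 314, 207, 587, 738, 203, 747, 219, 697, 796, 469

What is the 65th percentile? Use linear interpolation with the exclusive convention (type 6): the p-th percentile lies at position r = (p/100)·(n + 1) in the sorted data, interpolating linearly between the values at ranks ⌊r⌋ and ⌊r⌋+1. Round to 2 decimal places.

Sorted: 203, 207, 219, 314, 369, 469, 587, 668, 697, 738, 747, 796.
n = 12.
r = (65/100)·(12 + 1) = 8.45.
Rank 8 is 668 and rank 9 is 697.
Interpolate: 668 + 0.45·(697 − 668) = 668 + 0.45·29 = 681.05.

681.05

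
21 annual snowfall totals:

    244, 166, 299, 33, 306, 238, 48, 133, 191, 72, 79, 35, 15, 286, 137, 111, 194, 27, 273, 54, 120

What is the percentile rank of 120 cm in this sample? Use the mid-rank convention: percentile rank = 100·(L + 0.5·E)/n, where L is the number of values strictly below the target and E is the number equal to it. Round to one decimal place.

45.2

Sorted: 15, 27, 33, 35, 48, 54, 72, 79, 111, 120, 133, 137, 166, 191, 194, 238, 244, 273, 286, 299, 306.
Count below 120: L = 9; count equal: E = 1; n = 21.
Percentile rank = 100·(9 + 0.5·1)/21 = 100·9.5/21 = 45.24.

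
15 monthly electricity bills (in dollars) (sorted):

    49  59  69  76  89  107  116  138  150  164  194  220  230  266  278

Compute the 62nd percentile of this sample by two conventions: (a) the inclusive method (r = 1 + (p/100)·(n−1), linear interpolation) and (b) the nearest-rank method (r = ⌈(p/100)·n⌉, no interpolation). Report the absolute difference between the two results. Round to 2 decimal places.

4.48

n = 15.
(a) r = 9.68; between ranks 9 (150) and 10 (164): 159.52.
(b) the nearest-rank method: rank 10 → 164.
|159.52 − 164| = 4.48.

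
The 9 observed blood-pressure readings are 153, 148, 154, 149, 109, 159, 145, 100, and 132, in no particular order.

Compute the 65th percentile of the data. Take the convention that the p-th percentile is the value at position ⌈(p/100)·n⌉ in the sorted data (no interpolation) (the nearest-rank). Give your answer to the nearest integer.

149

Sorted: 100, 109, 132, 145, 148, 149, 153, 154, 159.
n = 9.
Position = ⌈65/100 · 9⌉ = ⌈5.85⌉ = 6.
The value at rank 6 is 149.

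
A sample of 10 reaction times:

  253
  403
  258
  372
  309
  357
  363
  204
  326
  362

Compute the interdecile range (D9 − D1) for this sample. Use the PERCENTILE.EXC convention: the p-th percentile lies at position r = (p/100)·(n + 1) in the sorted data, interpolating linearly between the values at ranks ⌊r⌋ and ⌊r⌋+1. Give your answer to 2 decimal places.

191.00

Sorted: 204, 253, 258, 309, 326, 357, 362, 363, 372, 403.
n = 10.
P10: r = 1.1; ranks 1–2 are 204, 253; interpolating gives 208.9.
P90: r = 9.9; ranks 9–10 are 372, 403; interpolating gives 399.9.
Difference: 399.9 − 208.9 = 191.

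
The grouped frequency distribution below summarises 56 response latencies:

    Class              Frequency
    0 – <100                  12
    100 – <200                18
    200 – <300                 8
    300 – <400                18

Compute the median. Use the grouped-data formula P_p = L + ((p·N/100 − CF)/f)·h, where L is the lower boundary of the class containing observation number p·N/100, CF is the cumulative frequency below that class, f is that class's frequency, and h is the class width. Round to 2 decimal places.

N = 56; target position k = 50/100 · 56 = 28.
Cumulative frequencies: 12, 30, 38, 56.
Observation 28 falls in the class 100 – <200.
L = 100, CF = 12, f = 18, h = 100.
P50 = 100 + ((28 − 12)/18)·100 = 100 + 88.8889 = 188.889.

188.89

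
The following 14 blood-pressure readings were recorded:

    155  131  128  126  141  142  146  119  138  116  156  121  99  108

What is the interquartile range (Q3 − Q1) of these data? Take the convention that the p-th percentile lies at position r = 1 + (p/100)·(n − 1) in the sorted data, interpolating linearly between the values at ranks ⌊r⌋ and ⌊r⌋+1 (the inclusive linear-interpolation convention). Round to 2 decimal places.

22.25

Sorted: 99, 108, 116, 119, 121, 126, 128, 131, 138, 141, 142, 146, 155, 156.
n = 14.
P25: r = 4.25; ranks 4–5 are 119, 121; interpolating gives 119.5.
P75: r = 10.75; ranks 10–11 are 141, 142; interpolating gives 141.75.
Difference: 141.75 − 119.5 = 22.25.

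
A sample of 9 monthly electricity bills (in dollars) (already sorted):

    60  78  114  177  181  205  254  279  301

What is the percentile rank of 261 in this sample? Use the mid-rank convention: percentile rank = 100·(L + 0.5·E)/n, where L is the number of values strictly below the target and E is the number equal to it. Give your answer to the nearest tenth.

Count below 261: L = 7; count equal: E = 0; n = 9.
Percentile rank = 100·(7 + 0.5·0)/9 = 100·7/9 = 77.78.

77.8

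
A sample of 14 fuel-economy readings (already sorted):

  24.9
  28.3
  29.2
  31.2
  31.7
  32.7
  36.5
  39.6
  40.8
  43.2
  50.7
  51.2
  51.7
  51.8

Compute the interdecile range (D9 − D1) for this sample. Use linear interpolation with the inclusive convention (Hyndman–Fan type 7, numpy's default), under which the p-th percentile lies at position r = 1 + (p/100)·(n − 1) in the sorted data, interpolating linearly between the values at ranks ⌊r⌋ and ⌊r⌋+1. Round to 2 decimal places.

22.98

n = 14.
P10: r = 2.3; ranks 2–3 are 28.3, 29.2; interpolating gives 28.57.
P90: r = 12.7; ranks 12–13 are 51.2, 51.7; interpolating gives 51.55.
Difference: 51.55 − 28.57 = 22.98.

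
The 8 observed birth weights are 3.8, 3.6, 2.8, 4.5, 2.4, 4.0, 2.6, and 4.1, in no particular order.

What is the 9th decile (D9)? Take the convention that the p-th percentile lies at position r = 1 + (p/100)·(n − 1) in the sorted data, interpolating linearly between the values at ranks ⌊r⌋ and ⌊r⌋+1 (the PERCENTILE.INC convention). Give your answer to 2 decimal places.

Sorted: 2.4, 2.6, 2.8, 3.6, 3.8, 4.0, 4.1, 4.5.
n = 8.
r = 1 + (90/100)·(8 − 1) = 1 + 6.3 = 7.3.
Rank 7 is 4.1 and rank 8 is 4.5.
Interpolate: 4.1 + 0.3·(4.5 − 4.1) = 4.1 + 0.3·0.4 = 4.22.

4.22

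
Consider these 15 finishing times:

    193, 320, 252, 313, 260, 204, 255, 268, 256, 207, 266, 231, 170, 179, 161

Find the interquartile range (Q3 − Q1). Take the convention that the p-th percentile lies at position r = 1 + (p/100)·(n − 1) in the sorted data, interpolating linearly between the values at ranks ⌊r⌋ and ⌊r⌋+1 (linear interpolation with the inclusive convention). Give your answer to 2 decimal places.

64.50

Sorted: 161, 170, 179, 193, 204, 207, 231, 252, 255, 256, 260, 266, 268, 313, 320.
n = 15.
P25: r = 4.5; ranks 4–5 are 193, 204; interpolating gives 198.5.
P75: r = 11.5; ranks 11–12 are 260, 266; interpolating gives 263.
Difference: 263 − 198.5 = 64.5.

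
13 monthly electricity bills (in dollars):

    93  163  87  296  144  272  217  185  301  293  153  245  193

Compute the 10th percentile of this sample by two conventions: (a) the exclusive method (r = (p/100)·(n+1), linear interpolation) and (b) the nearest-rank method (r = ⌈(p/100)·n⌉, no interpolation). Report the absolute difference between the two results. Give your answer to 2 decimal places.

3.60

Sorted: 87, 93, 144, 153, 163, 185, 193, 217, 245, 272, 293, 296, 301.
n = 13.
(a) r = 1.4; between ranks 1 (87) and 2 (93): 89.4.
(b) the nearest-rank method: rank 2 → 93.
|89.4 − 93| = 3.6.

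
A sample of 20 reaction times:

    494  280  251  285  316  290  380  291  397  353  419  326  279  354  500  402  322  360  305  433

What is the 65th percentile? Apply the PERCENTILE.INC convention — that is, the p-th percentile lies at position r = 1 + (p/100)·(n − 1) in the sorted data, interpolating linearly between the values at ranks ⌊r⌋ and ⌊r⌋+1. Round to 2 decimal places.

367.00

Sorted: 251, 279, 280, 285, 290, 291, 305, 316, 322, 326, 353, 354, 360, 380, 397, 402, 419, 433, 494, 500.
n = 20.
r = 1 + (65/100)·(20 − 1) = 1 + 12.35 = 13.35.
Rank 13 is 360 and rank 14 is 380.
Interpolate: 360 + 0.35·(380 − 360) = 360 + 0.35·20 = 367.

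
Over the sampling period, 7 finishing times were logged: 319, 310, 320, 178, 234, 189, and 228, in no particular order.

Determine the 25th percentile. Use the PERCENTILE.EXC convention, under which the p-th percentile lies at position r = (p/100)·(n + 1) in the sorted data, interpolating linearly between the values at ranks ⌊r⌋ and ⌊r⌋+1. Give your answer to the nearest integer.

189

Sorted: 178, 189, 228, 234, 310, 319, 320.
n = 7.
r = (25/100)·(7 + 1) = 2.
r is an integer, so P25 is the value at rank 2: 189.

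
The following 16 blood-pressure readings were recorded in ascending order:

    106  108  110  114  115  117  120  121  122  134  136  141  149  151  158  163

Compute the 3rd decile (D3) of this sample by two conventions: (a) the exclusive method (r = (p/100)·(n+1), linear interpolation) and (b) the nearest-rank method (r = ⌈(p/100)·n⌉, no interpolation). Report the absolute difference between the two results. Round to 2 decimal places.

0.20

n = 16.
(a) r = 5.1; between ranks 5 (115) and 6 (117): 115.2.
(b) the nearest-rank method: rank 5 → 115.
|115.2 − 115| = 0.2.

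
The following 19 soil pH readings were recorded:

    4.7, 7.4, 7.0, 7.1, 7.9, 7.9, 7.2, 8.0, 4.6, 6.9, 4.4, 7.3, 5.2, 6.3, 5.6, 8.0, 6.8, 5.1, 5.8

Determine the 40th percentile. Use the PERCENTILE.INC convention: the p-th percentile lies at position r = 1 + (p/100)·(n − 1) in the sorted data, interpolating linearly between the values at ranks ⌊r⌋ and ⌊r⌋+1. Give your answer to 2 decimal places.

6.40

Sorted: 4.4, 4.6, 4.7, 5.1, 5.2, 5.6, 5.8, 6.3, 6.8, 6.9, 7.0, 7.1, 7.2, 7.3, 7.4, 7.9, 7.9, 8.0, 8.0.
n = 19.
r = 1 + (40/100)·(19 − 1) = 1 + 7.2 = 8.2.
Rank 8 is 6.3 and rank 9 is 6.8.
Interpolate: 6.3 + 0.2·(6.8 − 6.3) = 6.3 + 0.2·0.5 = 6.4.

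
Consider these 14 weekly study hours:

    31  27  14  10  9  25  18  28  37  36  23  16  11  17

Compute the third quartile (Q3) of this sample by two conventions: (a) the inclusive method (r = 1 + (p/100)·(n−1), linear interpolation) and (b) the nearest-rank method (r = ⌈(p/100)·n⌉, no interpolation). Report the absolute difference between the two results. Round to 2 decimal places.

0.25

Sorted: 9, 10, 11, 14, 16, 17, 18, 23, 25, 27, 28, 31, 36, 37.
n = 14.
(a) r = 10.75; between ranks 10 (27) and 11 (28): 27.75.
(b) the nearest-rank method: rank 11 → 28.
|27.75 − 28| = 0.25.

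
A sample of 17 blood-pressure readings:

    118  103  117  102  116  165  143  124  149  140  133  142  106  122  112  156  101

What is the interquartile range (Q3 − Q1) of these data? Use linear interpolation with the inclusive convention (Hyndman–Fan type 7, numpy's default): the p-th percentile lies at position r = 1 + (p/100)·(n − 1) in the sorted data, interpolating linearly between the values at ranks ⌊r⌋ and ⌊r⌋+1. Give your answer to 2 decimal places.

Sorted: 101, 102, 103, 106, 112, 116, 117, 118, 122, 124, 133, 140, 142, 143, 149, 156, 165.
n = 17.
P25: r = 5 (integer) → 112.
P75: r = 13 (integer) → 142.
Difference: 142 − 112 = 30.

30.00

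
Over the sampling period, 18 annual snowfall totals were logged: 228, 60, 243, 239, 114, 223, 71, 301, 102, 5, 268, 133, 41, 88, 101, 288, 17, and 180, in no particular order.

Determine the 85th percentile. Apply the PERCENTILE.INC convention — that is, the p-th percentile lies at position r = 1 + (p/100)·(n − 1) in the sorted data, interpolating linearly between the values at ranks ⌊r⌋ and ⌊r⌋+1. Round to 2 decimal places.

254.25

Sorted: 5, 17, 41, 60, 71, 88, 101, 102, 114, 133, 180, 223, 228, 239, 243, 268, 288, 301.
n = 18.
r = 1 + (85/100)·(18 − 1) = 1 + 14.45 = 15.45.
Rank 15 is 243 and rank 16 is 268.
Interpolate: 243 + 0.45·(268 − 243) = 243 + 0.45·25 = 254.25.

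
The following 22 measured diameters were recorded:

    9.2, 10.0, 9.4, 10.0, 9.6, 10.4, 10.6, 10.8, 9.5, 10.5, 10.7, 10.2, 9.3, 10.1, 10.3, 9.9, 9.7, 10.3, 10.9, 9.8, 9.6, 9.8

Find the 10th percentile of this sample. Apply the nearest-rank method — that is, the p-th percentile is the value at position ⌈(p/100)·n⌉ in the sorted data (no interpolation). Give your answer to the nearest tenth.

9.4

Sorted: 9.2, 9.3, 9.4, 9.5, 9.6, 9.6, 9.7, 9.8, 9.8, 9.9, 10.0, 10.0, 10.1, 10.2, 10.3, 10.3, 10.4, 10.5, 10.6, 10.7, 10.8, 10.9.
n = 22.
Position = ⌈10/100 · 22⌉ = ⌈2.2⌉ = 3.
The value at rank 3 is 9.4.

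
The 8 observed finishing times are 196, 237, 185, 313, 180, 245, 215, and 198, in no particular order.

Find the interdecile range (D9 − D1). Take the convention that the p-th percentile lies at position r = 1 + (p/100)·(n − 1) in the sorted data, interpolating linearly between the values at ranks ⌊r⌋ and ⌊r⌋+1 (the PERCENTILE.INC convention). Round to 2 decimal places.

81.90

Sorted: 180, 185, 196, 198, 215, 237, 245, 313.
n = 8.
P10: r = 1.7; ranks 1–2 are 180, 185; interpolating gives 183.5.
P90: r = 7.3; ranks 7–8 are 245, 313; interpolating gives 265.4.
Difference: 265.4 − 183.5 = 81.9.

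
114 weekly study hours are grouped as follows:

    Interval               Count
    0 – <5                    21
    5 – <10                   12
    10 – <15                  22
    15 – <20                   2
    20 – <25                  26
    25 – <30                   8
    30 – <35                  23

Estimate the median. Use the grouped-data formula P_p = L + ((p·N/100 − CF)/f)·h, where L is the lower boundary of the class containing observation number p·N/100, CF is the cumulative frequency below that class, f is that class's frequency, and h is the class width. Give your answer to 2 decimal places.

N = 114; target position k = 50/100 · 114 = 57.
Cumulative frequencies: 21, 33, 55, 57, 83, 91, 114.
Observation 57 falls in the class 15 – <20.
L = 15, CF = 55, f = 2, h = 5.
P50 = 15 + ((57 − 55)/2)·5 = 15 + 5 = 20.

20.00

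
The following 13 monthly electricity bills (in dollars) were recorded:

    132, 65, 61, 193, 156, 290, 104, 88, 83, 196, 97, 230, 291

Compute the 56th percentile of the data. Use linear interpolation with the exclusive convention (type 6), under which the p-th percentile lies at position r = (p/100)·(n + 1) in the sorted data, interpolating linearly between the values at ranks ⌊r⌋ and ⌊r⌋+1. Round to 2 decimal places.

Sorted: 61, 65, 83, 88, 97, 104, 132, 156, 193, 196, 230, 290, 291.
n = 13.
r = (56/100)·(13 + 1) = 7.84.
Rank 7 is 132 and rank 8 is 156.
Interpolate: 132 + 0.84·(156 − 132) = 132 + 0.84·24 = 152.16.

152.16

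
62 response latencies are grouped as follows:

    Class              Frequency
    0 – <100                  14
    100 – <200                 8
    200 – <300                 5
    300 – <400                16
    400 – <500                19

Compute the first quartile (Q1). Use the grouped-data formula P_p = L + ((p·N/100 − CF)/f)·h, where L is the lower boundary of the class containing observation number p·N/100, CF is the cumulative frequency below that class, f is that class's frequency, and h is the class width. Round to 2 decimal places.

118.75

N = 62; target position k = 25/100 · 62 = 15.5.
Cumulative frequencies: 14, 22, 27, 43, 62.
Observation 15.5 falls in the class 100 – <200.
L = 100, CF = 14, f = 8, h = 100.
P25 = 100 + ((15.5 − 14)/8)·100 = 100 + 18.75 = 118.75.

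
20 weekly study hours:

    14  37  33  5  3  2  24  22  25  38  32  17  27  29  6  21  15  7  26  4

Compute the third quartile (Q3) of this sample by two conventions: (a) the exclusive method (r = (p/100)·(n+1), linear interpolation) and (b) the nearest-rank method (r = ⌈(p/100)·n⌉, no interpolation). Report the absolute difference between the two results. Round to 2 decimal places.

Sorted: 2, 3, 4, 5, 6, 7, 14, 15, 17, 21, 22, 24, 25, 26, 27, 29, 32, 33, 37, 38.
n = 20.
(a) r = 15.75; between ranks 15 (27) and 16 (29): 28.5.
(b) the nearest-rank method: rank 15 → 27.
|28.5 − 27| = 1.5.

1.50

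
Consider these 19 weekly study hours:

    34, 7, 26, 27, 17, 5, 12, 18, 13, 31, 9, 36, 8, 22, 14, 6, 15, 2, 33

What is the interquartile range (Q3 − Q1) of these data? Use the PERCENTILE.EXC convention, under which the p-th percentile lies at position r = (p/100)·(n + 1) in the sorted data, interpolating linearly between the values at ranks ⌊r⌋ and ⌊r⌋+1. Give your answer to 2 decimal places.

19.00

Sorted: 2, 5, 6, 7, 8, 9, 12, 13, 14, 15, 17, 18, 22, 26, 27, 31, 33, 34, 36.
n = 19.
P25: r = 5 (integer) → 8.
P75: r = 15 (integer) → 27.
Difference: 27 − 8 = 19.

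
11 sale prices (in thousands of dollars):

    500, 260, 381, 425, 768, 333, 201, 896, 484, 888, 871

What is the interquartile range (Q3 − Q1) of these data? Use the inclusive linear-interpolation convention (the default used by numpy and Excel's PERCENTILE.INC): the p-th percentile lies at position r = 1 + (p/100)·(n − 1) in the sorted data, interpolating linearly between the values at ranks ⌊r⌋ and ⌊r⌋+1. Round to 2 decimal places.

462.50

Sorted: 201, 260, 333, 381, 425, 484, 500, 768, 871, 888, 896.
n = 11.
P25: r = 3.5; ranks 3–4 are 333, 381; interpolating gives 357.
P75: r = 8.5; ranks 8–9 are 768, 871; interpolating gives 819.5.
Difference: 819.5 − 357 = 462.5.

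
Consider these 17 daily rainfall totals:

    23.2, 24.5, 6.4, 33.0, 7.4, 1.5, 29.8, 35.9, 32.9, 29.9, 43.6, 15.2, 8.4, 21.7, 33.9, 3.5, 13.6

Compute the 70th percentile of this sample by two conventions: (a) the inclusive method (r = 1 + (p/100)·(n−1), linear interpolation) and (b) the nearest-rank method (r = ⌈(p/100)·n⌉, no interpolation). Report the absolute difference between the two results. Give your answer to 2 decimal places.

0.60

Sorted: 1.5, 3.5, 6.4, 7.4, 8.4, 13.6, 15.2, 21.7, 23.2, 24.5, 29.8, 29.9, 32.9, 33.0, 33.9, 35.9, 43.6.
n = 17.
(a) r = 12.2; between ranks 12 (29.9) and 13 (32.9): 30.5.
(b) the nearest-rank method: rank 12 → 29.9.
|30.5 − 29.9| = 0.6.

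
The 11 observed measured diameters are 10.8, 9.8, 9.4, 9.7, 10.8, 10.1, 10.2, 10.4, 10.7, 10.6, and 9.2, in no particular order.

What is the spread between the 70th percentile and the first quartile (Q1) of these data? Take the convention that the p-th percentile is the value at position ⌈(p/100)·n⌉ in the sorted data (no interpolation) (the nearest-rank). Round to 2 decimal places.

0.90

Sorted: 9.2, 9.4, 9.7, 9.8, 10.1, 10.2, 10.4, 10.6, 10.7, 10.8, 10.8.
n = 11.
P25: rank ⌈25/100·11⌉ = 3 → 9.7.
P70: rank ⌈70/100·11⌉ = 8 → 10.6.
Difference: 10.6 − 9.7 = 0.9.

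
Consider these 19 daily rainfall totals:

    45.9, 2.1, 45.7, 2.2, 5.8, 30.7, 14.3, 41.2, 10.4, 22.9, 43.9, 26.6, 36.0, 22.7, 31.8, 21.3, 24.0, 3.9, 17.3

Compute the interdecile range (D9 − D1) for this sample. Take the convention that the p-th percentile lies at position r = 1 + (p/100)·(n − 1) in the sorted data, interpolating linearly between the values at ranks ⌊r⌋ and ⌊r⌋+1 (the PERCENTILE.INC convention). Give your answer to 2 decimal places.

40.70

Sorted: 2.1, 2.2, 3.9, 5.8, 10.4, 14.3, 17.3, 21.3, 22.7, 22.9, 24.0, 26.6, 30.7, 31.8, 36.0, 41.2, 43.9, 45.7, 45.9.
n = 19.
P10: r = 2.8; ranks 2–3 are 2.2, 3.9; interpolating gives 3.56.
P90: r = 17.2; ranks 17–18 are 43.9, 45.7; interpolating gives 44.26.
Difference: 44.26 − 3.56 = 40.7.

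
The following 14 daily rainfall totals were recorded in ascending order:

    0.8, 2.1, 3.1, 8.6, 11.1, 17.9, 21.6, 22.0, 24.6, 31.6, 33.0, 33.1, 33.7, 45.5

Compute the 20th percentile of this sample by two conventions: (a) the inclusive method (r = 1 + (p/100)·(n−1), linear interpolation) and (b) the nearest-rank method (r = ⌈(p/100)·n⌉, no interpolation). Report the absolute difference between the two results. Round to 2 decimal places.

3.30

n = 14.
(a) r = 3.6; between ranks 3 (3.1) and 4 (8.6): 6.4.
(b) the nearest-rank method: rank 3 → 3.1.
|6.4 − 3.1| = 3.3.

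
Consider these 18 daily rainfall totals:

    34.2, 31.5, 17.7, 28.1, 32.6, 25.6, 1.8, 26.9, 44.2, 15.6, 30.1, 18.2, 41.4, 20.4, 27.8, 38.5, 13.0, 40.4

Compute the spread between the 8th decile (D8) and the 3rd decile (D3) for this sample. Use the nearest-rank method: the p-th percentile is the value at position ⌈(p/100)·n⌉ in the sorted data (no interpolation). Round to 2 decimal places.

Sorted: 1.8, 13.0, 15.6, 17.7, 18.2, 20.4, 25.6, 26.9, 27.8, 28.1, 30.1, 31.5, 32.6, 34.2, 38.5, 40.4, 41.4, 44.2.
n = 18.
P30: rank ⌈30/100·18⌉ = 6 → 20.4.
P80: rank ⌈80/100·18⌉ = 15 → 38.5.
Difference: 38.5 − 20.4 = 18.1.

18.10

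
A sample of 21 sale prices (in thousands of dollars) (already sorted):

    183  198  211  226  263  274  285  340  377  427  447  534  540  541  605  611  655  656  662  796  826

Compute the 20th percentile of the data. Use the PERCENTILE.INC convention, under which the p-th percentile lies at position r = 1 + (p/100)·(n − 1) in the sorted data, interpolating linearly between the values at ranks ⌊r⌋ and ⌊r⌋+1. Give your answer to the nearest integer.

263

n = 21.
r = 1 + (20/100)·(21 − 1) = 1 + 4 = 5.
r is an integer, so P20 is the value at rank 5: 263.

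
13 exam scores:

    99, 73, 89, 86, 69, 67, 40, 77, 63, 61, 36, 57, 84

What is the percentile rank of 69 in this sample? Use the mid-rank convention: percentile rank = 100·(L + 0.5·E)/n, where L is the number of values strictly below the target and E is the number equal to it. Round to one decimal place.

50.0

Sorted: 36, 40, 57, 61, 63, 67, 69, 73, 77, 84, 86, 89, 99.
Count below 69: L = 6; count equal: E = 1; n = 13.
Percentile rank = 100·(6 + 0.5·1)/13 = 100·6.5/13 = 50.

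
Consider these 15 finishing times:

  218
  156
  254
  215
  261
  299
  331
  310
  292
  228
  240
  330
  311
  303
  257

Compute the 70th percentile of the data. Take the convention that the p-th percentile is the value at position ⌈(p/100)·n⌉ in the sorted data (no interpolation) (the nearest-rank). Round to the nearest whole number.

Sorted: 156, 215, 218, 228, 240, 254, 257, 261, 292, 299, 303, 310, 311, 330, 331.
n = 15.
Position = ⌈70/100 · 15⌉ = ⌈10.5⌉ = 11.
The value at rank 11 is 303.

303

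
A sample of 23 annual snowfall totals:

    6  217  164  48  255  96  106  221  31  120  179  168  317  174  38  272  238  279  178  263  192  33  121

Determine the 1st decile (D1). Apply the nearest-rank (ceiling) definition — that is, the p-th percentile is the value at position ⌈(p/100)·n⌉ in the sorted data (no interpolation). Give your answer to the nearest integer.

Sorted: 6, 31, 33, 38, 48, 96, 106, 120, 121, 164, 168, 174, 178, 179, 192, 217, 221, 238, 255, 263, 272, 279, 317.
n = 23.
Position = ⌈10/100 · 23⌉ = ⌈2.3⌉ = 3.
The value at rank 3 is 33.

33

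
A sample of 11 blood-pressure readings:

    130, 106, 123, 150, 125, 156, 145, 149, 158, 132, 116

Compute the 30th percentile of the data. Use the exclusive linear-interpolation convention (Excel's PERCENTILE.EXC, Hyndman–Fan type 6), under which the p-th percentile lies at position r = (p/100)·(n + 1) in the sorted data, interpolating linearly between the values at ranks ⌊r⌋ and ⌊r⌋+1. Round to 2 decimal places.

Sorted: 106, 116, 123, 125, 130, 132, 145, 149, 150, 156, 158.
n = 11.
r = (30/100)·(11 + 1) = 3.6.
Rank 3 is 123 and rank 4 is 125.
Interpolate: 123 + 0.6·(125 − 123) = 123 + 0.6·2 = 124.2.

124.20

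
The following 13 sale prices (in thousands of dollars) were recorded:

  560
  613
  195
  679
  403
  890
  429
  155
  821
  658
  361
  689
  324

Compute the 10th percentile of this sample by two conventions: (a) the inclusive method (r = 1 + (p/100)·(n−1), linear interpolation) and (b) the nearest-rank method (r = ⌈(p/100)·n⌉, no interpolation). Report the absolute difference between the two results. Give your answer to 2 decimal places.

25.80

Sorted: 155, 195, 324, 361, 403, 429, 560, 613, 658, 679, 689, 821, 890.
n = 13.
(a) r = 2.2; between ranks 2 (195) and 3 (324): 220.8.
(b) the nearest-rank method: rank 2 → 195.
|220.8 − 195| = 25.8.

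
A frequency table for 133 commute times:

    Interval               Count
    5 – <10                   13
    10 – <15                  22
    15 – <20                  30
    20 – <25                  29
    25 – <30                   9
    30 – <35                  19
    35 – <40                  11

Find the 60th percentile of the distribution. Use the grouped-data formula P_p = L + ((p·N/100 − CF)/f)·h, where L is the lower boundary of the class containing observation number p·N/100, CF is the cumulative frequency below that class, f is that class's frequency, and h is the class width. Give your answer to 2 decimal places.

N = 133; target position k = 60/100 · 133 = 79.8.
Cumulative frequencies: 13, 35, 65, 94, 103, 122, 133.
Observation 79.8 falls in the class 20 – <25.
L = 20, CF = 65, f = 29, h = 5.
P60 = 20 + ((79.8 − 65)/29)·5 = 20 + 2.55172 = 22.5517.

22.55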